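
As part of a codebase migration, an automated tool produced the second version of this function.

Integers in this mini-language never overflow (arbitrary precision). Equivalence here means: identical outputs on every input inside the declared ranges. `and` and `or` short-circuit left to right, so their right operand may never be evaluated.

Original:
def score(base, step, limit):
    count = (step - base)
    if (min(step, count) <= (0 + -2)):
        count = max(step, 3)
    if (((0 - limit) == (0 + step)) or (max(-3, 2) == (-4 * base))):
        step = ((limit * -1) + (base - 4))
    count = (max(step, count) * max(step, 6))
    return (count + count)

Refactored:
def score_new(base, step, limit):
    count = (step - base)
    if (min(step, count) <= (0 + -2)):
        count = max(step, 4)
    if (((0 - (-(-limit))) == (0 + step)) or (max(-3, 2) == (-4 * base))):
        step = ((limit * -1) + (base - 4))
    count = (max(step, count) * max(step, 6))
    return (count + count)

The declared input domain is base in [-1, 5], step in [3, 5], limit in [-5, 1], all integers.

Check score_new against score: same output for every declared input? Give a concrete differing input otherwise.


The rewrite breaks on base=5, step=3, limit=-5, where the results are 36 and 48.
score: count becomes -2; next (min(step, count) <= (0 + -2)) evaluates to true; next count becomes 3; next (((0 - limit) == (0 + step)) or (max(-3, 2) == (-4 * base))) evaluates to false; next count becomes 18; next final value 36
score_new: count becomes -2; next (min(step, count) <= (0 + -2)) evaluates to true; next count becomes 4; next (((0 - (-(-limit))) == (0 + step)) or (max(-3, 2) == (-4 * base))) evaluates to false; next count becomes 24; next final value 48
verdict: not equivalent; witness: base=5, step=3, limit=-5


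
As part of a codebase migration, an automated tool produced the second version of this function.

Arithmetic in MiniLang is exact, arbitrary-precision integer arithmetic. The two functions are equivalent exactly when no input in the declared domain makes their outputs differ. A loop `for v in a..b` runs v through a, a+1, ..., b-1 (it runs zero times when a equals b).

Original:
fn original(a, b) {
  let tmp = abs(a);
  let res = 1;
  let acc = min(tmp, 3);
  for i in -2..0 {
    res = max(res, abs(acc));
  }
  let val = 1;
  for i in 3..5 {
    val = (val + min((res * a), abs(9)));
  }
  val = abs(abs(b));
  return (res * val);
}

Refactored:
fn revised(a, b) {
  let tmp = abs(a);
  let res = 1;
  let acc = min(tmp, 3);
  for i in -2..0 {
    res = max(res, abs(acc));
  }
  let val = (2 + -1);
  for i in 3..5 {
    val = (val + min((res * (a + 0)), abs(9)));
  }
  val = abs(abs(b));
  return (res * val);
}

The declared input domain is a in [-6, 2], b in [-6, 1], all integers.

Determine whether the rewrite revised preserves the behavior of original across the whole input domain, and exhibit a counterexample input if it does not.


The two versions differ — the changes include arithmetic usage differs, and constant usage differs.
Spot check at a=-2, b=-6 — original: tmp = 2; res = 1; acc = 2; [i=-2]; res = 2; [i=-1]; res = 2; val = 1; [i=3]; val = -3; [i=4]; val = -7; val = 6; return 12. revised: tmp = 2; res = 1; acc = 2; [i=-2]; res = 2; [i=-1]; res = 2; val = 1; [i=3]; val = -3; [i=4]; val = -7; val = 6; return 12. Both give 12.
Every one of the 72 inputs gives matching results.
verdict: equivalent


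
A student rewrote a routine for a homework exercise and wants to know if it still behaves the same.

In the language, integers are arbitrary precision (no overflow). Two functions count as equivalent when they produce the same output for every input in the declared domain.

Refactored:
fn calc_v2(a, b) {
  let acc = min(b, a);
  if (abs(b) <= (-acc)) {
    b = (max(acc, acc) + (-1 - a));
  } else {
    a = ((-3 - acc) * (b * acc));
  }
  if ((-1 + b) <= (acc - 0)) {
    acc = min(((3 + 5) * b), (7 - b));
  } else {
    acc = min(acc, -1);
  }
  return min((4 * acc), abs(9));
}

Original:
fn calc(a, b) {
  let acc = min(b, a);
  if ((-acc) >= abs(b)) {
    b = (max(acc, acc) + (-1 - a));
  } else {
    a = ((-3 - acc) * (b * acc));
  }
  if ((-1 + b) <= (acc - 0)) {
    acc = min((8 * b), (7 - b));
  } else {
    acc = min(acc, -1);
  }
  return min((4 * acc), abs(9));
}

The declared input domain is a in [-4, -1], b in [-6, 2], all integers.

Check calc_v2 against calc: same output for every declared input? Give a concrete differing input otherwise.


Behavior is preserved: although comparison usage differs, and arithmetic usage differs, and constant usage differs, the outputs never diverge.
As a probe, take a=-1, b=-2: calc runs acc=-2, then ((-acc) >= abs(b)) is true, then b=-2, then ((-1 + b) <= (acc - 0)) is true, then acc=-16, then returns -64; calc_v2 runs acc=-2, then (abs(b) <= (-acc)) is true, then b=-2, then ((-1 + b) <= (acc - 0)) is true, then acc=-16, then returns -64; both end at -64.
Checked all 36 inputs in the declared domain: the outputs agree on every one.
verdict: equivalent


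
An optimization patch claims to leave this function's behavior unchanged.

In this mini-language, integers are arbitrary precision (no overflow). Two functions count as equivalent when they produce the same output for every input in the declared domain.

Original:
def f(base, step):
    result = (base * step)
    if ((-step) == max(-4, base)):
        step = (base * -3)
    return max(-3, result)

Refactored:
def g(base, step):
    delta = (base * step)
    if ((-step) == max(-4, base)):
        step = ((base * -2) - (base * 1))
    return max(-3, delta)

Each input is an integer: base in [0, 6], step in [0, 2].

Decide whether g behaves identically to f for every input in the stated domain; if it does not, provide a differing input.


Equivalent — the differences include arithmetic usage differs; and constant usage differs; and local variable names differ, yet no declared input distinguishes the two.
Spot check at base=1, step=2 — f: result = 2; ((-step) == max(-4, base)) -> false; return 2. g: delta = 2; ((-step) == max(-4, base)) -> false; return 2. Both give 2.
Sweeping the whole domain (21 inputs) finds no disagreement.
verdict: equivalent


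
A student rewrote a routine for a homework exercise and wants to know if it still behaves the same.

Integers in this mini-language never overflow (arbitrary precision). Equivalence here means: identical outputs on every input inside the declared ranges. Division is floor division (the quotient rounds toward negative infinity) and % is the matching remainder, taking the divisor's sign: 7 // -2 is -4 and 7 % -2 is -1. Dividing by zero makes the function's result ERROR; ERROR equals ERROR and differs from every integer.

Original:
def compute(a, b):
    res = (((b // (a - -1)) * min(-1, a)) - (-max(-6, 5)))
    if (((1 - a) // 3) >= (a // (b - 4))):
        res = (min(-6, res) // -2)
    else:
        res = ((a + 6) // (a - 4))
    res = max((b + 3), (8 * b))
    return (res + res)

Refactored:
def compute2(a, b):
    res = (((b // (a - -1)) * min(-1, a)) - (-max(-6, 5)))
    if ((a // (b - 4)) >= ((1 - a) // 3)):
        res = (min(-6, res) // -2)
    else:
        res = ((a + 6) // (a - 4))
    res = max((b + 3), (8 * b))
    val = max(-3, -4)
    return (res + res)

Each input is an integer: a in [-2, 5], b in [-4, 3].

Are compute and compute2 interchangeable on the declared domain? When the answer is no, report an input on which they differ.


Evaluate both at a=4, b=1.
compute: res=5, then (((1 - a) // 3) >= (a // (b - 4))) is true, then res=3, then res=8, then returns 16
compute2: res=5, then ((a // (b - 4)) >= ((1 - a) // 3)) is false, then a zero divisor aborts: ERROR
16 and ERROR differ, so these are not the same function on this domain.
verdict: not equivalent; witness: a=4, b=1


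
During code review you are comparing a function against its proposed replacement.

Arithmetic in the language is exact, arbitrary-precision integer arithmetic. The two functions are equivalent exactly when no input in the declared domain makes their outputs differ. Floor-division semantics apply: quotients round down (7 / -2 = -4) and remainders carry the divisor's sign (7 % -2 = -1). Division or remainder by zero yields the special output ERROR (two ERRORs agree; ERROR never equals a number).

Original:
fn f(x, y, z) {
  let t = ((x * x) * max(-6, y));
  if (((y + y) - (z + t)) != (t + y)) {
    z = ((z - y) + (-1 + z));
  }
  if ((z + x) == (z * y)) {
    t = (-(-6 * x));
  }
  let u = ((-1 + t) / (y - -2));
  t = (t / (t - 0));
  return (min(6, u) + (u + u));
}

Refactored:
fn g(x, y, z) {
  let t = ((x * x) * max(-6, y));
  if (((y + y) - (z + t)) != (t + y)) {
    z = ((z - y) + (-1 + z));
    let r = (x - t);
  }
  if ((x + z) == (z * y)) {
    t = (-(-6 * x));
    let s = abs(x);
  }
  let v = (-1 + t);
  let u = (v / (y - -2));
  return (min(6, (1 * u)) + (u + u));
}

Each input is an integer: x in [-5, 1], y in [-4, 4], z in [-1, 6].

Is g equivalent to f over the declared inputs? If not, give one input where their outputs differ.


Not equivalent: x=-5, y=0, z=-1 separates them (ERROR vs -3).
f: t = 0; (((y + y) - (z + t)) != (t + y)) -> true; z = -3; ((z + x) == (z * y)) -> false; u = -1; division by zero -> ERROR
g: t = 0; (((y + y) - (z + t)) != (t + y)) -> true; z = -3; r = -5; ((x + z) == (z * y)) -> false; v = -1; u = -1; return -3
verdict: not equivalent; witness: x=-5, y=0, z=-1


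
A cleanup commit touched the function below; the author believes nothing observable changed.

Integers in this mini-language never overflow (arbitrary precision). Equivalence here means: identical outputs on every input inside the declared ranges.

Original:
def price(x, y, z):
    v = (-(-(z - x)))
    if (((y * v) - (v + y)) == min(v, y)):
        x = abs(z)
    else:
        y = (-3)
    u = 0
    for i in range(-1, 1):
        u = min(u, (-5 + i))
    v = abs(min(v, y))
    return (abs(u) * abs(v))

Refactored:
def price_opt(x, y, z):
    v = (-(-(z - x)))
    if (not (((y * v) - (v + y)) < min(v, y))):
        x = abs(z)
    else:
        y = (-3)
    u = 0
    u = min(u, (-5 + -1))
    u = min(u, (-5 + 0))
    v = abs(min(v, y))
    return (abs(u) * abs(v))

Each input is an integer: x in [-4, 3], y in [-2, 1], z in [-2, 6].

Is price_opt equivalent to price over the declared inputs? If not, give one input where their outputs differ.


Try x=-3, y=-2, z=-2.
price: v := 1 | (((y * v) - (v + y)) == min(v, y)): false | y := -3 | u := 0 | iter i=-1: | u := -6 | iter i=0: | u := -6 | v := 3 | result 18
price_opt: v := 1 | (not (((y * v) - (v + y)) < min(v, y))): true | x := 2 | u := 0 | u := -6 | u := -6 | v := 2 | result 12
18 and 12 differ, so these are not the same function on this domain.
verdict: not equivalent; witness: x=-3, y=-2, z=-2


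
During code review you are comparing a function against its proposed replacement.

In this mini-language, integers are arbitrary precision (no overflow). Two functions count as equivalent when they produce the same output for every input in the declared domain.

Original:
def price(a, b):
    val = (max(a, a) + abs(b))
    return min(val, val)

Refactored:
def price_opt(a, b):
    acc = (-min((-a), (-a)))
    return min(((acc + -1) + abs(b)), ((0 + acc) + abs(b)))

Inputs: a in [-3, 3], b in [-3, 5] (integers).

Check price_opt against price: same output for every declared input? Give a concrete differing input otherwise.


Input a=-3, b=-3: 0 from price versus -1 from price_opt.
verdict: not equivalent; witness: a=-3, b=-3


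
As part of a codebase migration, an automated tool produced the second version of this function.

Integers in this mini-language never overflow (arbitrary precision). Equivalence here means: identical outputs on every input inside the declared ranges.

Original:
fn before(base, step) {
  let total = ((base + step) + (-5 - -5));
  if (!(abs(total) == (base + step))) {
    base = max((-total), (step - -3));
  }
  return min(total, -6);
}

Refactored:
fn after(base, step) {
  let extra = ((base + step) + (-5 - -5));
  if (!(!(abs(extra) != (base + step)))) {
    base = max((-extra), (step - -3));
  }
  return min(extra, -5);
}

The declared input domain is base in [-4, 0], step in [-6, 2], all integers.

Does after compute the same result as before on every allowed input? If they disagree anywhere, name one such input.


Consider the input base=-4, step=-1.
before: total=-5, then (!(abs(total) == (base + step))) is true, then base=5, then returns -6
after: extra=-5, then (!(!(abs(extra) != (base + step)))) is true, then base=5, then returns -5
-6 against -5: the behavior changed.
verdict: not equivalent; witness: base=-4, step=-1


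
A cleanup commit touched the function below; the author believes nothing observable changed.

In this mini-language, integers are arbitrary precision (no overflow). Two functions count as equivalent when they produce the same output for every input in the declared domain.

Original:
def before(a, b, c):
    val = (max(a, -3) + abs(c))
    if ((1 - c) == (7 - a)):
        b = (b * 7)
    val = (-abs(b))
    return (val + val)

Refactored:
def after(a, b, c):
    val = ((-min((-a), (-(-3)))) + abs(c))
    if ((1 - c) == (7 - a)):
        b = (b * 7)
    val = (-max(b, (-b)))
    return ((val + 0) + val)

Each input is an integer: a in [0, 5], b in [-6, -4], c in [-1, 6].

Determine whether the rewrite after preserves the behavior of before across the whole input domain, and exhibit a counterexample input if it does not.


Equivalent — the differences include constant usage differs; and arithmetic usage differs; and min/max/abs usage differs, yet no declared input distinguishes the two.
Spot check at a=5, b=-6, c=2 — before: val = 7; ((1 - c) == (7 - a)) -> false; val = -6; return -12. after: val = 7; ((1 - c) == (7 - a)) -> false; val = -6; return -12. Both give -12.
Across all 144 domain points the two functions coincide.
verdict: equivalent


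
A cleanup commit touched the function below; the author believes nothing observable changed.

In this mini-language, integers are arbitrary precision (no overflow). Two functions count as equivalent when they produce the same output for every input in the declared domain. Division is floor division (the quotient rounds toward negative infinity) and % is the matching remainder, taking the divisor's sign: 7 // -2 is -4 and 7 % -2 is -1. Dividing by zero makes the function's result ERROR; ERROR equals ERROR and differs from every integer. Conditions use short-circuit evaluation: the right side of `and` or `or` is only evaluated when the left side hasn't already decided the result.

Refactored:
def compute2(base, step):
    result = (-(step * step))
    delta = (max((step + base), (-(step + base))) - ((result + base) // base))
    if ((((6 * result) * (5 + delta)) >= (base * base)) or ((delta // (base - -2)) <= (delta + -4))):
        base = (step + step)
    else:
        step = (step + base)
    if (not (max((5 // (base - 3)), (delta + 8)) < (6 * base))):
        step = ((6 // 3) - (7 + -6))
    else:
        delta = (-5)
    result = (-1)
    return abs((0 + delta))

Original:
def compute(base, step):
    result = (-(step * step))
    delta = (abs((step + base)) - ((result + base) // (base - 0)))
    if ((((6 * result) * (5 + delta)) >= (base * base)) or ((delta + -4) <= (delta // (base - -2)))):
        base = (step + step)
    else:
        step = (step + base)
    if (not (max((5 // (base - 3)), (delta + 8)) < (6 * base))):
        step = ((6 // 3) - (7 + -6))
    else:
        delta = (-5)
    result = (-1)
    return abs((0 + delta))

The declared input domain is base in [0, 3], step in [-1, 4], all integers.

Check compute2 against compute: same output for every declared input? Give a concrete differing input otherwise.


Take base=1, step=1.
compute: result becomes -1; next delta becomes 2; next ((((6 * result) * (5 + delta)) >= (base * base)) or ((delta + -4) <= (delta // (base - -2)))) evaluates to true; next base becomes 2; next (not (max((5 // (base - 3)), (delta + 8)) < (6 * base))) evaluates to false; next delta becomes -5; next result becomes -1; next final value 5
compute2: result becomes -1; next delta becomes 2; next ((((6 * result) * (5 + delta)) >= (base * base)) or ((delta // (base - -2)) <= (delta + -4))) evaluates to false; next step becomes 2; next (not (max((5 // (base - 3)), (delta + 8)) < (6 * base))) evaluates to true; next step becomes 1; next result becomes -1; next final value 2
5 != 2, so the rewrite changes behavior.
verdict: not equivalent; witness: base=1, step=1


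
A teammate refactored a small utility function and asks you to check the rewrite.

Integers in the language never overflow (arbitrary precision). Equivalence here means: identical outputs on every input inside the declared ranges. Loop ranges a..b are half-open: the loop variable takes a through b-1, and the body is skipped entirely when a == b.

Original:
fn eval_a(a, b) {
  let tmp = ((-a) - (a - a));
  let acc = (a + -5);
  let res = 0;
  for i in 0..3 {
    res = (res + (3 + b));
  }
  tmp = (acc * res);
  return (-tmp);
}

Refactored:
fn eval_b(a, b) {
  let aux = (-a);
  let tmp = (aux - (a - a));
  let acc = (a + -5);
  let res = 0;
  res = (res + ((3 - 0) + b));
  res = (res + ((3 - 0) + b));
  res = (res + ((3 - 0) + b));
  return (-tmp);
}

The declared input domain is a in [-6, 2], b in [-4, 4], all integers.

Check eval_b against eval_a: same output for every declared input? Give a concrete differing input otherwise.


Try a=-6, b=-4.
eval_a: tmp := 6 | acc := -11 | res := 0 | iter i=0: | res := -1 | iter i=1: | res := -2 | iter i=2: | res := -3 | tmp := 33 | result -33
eval_b: aux := 6 | tmp := 6 | acc := -11 | res := 0 | res := -1 | res := -2 | res := -3 | result -6
-33 vs -6 — the two versions disagree here.
verdict: not equivalent; witness: a=-6, b=-4


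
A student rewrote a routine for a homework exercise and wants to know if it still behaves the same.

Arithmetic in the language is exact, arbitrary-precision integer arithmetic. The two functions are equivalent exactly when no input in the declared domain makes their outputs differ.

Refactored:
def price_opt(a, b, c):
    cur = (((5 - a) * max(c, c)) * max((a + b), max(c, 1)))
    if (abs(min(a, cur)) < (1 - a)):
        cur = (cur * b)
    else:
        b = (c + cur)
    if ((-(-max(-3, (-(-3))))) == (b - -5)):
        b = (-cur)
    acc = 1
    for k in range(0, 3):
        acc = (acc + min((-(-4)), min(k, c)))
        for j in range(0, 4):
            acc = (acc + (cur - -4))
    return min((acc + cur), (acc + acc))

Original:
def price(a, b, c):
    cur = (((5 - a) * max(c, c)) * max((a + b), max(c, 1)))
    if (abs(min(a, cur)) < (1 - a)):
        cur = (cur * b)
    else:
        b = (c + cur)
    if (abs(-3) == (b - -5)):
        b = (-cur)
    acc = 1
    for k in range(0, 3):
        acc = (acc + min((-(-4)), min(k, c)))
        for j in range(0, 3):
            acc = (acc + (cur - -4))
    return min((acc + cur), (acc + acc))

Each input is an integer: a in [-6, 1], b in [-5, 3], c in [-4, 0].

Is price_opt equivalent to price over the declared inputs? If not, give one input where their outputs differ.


The rewrite breaks on a=-6, b=-5, c=-4, where the results are -742 and -982.
price: cur := -44 | (abs(min(a, cur)) < (1 - a)): false | b := -48 | (abs(-3) == (b - -5)): false | acc := 1 | iter k=0: | acc := -3 | iter j=0: | acc := -43 | iter j=1: | acc := -83 | iter j=2: | acc := -123 | iter k=1: | acc := -127 | iter j=0: | acc := -167 | iter j=1: | acc := -207 | iter j=2: | acc := -247 | iter k=2: | acc := -251 | iter j=0: | acc := -291 | iter j=1: | acc := -331 | iter j=2: | acc := -371 | result -742
price_opt: cur := -44 | (abs(min(a, cur)) < (1 - a)): false | b := -48 | ((-(-max(-3, (-(-3))))) == (b - -5)): false | acc := 1 | iter k=0: | acc := -3 | iter j=0: | acc := -43 | iter j=1: | acc := -83 | iter j=2: | acc := -123 | iter j=3: | acc := -163 | iter k=1: | acc := -167 | iter j=0: | acc := -207 | iter j=1: | acc := -247 | iter j=2: | acc := -287 | iter j=3: | acc := -327 | iter k=2: | acc := -331 | iter j=0: | acc := -371 | iter j=1: | acc := -411 | iter j=2: | acc := -451 | iter j=3: | acc := -491 | result -982
verdict: not equivalent; witness: a=-6, b=-5, c=-4


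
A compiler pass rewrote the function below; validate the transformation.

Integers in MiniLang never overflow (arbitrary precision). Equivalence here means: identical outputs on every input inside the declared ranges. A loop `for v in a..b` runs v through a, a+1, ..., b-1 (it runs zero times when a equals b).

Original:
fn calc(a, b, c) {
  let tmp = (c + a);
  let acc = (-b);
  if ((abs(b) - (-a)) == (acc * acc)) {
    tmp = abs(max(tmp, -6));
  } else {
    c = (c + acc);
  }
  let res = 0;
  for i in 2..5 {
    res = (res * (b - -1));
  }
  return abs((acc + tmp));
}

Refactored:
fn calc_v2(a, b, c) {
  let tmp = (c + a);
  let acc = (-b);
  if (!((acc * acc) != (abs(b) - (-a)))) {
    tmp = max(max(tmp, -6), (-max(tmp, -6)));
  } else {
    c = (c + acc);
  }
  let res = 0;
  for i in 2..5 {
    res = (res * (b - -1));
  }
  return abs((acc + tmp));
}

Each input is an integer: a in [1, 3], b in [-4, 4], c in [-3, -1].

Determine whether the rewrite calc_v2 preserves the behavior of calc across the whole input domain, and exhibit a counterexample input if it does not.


Behavior is preserved: although comparison usage differs, plus constant usage differs, plus min/max/abs usage differs, plus boolean connective usage differs, the outputs never diverge.
Tracing a=1, b=-3, c=-3: calc: tmp=-2, then acc=3, then ((abs(b) - (-a)) == (acc * acc)) is false, then c=0, then res=0, then (i=2), then res=0, then (i=3), then res=0, then (i=4), then res=0, then returns 1 | calc_v2: tmp=-2, then acc=3, then (!((acc * acc) != (abs(b) - (-a)))) is false, then c=0, then res=0, then (i=2), then res=0, then (i=3), then res=0, then (i=4), then res=0, then returns 1 — matching result 1.
Sweeping the whole domain (81 inputs) finds no disagreement.
verdict: equivalent


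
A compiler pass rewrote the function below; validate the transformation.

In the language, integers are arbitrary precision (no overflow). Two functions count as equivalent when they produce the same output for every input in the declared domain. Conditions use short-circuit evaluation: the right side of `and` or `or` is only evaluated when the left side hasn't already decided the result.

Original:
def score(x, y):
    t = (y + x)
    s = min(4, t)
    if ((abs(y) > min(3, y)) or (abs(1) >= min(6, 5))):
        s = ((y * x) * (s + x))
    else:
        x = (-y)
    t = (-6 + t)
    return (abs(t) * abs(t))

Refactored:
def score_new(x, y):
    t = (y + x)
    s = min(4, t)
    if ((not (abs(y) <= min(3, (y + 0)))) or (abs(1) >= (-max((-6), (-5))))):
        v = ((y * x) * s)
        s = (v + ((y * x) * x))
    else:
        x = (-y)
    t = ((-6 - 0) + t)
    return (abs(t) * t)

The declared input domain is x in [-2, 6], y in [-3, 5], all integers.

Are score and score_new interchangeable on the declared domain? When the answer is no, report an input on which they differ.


Evaluate both at x=-2, y=-3.
score: t becomes -5; next s becomes -5; next ((abs(y) > min(3, y)) or (abs(1) >= min(6, 5))) evaluates to true; next s becomes -42; next t becomes -11; next final value 121
score_new: t becomes -5; next s becomes -5; next ((not (abs(y) <= min(3, (y + 0)))) or (abs(1) >= (-max((-6), (-5))))) evaluates to true; next v becomes -30; next s becomes -42; next t becomes -11; next final value -121
121 vs -121 — the two versions disagree here.
verdict: not equivalent; witness: x=-2, y=-3


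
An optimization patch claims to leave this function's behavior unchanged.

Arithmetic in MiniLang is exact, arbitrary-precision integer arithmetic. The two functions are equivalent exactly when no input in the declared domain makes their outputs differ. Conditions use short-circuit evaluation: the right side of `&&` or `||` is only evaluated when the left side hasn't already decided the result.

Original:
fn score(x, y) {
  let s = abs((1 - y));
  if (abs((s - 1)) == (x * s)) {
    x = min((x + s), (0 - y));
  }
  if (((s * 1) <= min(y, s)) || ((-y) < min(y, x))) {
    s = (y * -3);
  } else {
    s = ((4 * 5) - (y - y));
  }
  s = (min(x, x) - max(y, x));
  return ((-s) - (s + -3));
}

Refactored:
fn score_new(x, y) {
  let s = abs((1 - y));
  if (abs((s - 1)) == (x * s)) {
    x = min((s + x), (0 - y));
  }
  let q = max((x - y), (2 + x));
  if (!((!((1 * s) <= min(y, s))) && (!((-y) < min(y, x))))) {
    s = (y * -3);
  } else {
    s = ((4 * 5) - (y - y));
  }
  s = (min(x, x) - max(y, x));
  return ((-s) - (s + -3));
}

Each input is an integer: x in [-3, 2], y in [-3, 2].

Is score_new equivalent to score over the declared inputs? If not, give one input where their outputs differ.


Behavior is preserved: although local variable names differ; and arithmetic usage differs; and boolean connective usage differs; and min/max/abs usage differs; and constant usage differs; and statement counts differ, the outputs never diverge.
Tracing x=0, y=-2: score: s becomes 3; next (abs((s - 1)) == (x * s)) evaluates to false; next (((s * 1) <= min(y, s)) || ((-y) < min(y, x))) evaluates to false; next s becomes 20; next s becomes 0; next final value 3 | score_new: s becomes 3; next (abs((s - 1)) == (x * s)) evaluates to false; next q becomes 2; next (!((!((1 * s) <= min(y, s))) && (!((-y) < min(y, x))))) evaluates to false; next s becomes 20; next s becomes 0; next final value 3 — matching result 3.
Checked all 36 inputs in the declared domain: the outputs agree on every one.
verdict: equivalent


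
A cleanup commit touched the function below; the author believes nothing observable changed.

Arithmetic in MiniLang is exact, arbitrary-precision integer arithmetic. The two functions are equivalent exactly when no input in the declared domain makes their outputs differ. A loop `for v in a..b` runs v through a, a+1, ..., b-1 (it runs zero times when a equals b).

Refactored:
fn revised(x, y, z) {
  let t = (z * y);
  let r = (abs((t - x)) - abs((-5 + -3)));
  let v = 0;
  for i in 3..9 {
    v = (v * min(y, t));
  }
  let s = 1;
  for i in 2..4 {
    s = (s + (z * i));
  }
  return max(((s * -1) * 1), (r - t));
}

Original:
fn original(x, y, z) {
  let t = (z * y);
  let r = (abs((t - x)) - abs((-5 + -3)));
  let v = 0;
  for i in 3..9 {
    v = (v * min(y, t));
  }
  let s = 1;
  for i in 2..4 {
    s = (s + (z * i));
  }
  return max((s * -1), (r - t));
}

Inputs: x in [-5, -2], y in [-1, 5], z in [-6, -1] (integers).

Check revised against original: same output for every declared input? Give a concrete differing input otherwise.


The two versions differ — the changes include arithmetic usage differs, and constant usage differs.
One worked example (x=-4, y=4, z=-3) — original: t becomes -12; next r becomes 0; next v becomes 0; next at i=3:; next v becomes 0; next at i=4:; next v becomes 0; next at i=5:; next v becomes 0; next at i=6:; next v becomes 0; next at i=7:; next v becomes 0; next at i=8:; next v becomes 0; next s becomes 1; next at i=2:; next s becomes -5; next at i=3:; next s becomes -14; next final value 14; revised: t becomes -12; next r becomes 0; next v becomes 0; next at i=3:; next v becomes 0; next at i=4:; next v becomes 0; next at i=5:; next v becomes 0; next at i=6:; next v becomes 0; next at i=7:; next v becomes 0; next at i=8:; next v becomes 0; next s becomes 1; next at i=2:; next s becomes -5; next at i=3:; next s becomes -14; next final value 14; agreement on 14.
Checked all 168 inputs in the declared domain: the outputs agree on every one.
verdict: equivalent


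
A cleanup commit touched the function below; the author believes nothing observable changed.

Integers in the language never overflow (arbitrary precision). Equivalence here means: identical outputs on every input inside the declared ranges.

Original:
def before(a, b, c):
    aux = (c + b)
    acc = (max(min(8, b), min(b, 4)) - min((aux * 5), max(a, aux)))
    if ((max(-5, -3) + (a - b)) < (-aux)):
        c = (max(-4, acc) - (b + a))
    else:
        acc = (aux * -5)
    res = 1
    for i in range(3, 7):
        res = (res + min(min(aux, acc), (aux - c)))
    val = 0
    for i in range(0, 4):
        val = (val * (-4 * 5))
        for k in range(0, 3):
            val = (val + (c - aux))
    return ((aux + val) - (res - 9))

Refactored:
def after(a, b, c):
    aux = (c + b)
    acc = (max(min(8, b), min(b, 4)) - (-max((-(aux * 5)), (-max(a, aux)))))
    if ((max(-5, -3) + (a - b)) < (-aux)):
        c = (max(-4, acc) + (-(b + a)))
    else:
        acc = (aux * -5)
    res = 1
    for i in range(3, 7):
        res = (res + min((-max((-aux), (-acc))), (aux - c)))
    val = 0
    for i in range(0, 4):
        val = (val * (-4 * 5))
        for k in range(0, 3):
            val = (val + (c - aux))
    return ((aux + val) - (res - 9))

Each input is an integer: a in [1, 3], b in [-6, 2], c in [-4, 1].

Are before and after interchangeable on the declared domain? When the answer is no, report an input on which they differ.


Equivalent — the differences include arithmetic usage differs; and min/max/abs usage differs, yet no declared input distinguishes the two.
One worked example (a=3, b=-3, c=-4) — before: aux becomes -7; next acc becomes 32; next ((max(-5, -3) + (a - b)) < (-aux)) evaluates to true; next c becomes 32; next res becomes 1; next at i=3:; next res becomes -38; next at i=4:; next res becomes -77; next at i=5:; next res becomes -116; next at i=6:; next res becomes -155; next val becomes 0; next at i=0:; next val becomes 0; next at k=0:; next val becomes 39; next at k=1:; next val becomes 78; next at k=2:; next val becomes 117; next at i=1:; next val becomes -2340; next at k=0:; next val becomes -2301; next at k=1:; next val becomes -2262; next at k=2:; next val becomes -2223; next at i=2:; next val becomes 44460; next at k=0:; next val becomes 44499; next at k=1:; next val becomes 44538; next at k=2:; next val becomes 44577; next at i=3:; next val becomes -891540; next at k=0:; next val becomes -891501; next at k=1:; next val becomes -891462; next at k=2:; next val becomes -891423; next final value -891266; after: aux becomes -7; next acc becomes 32; next ((max(-5, -3) + (a - b)) < (-aux)) evaluates to true; next c becomes 32; next res becomes 1; next at i=3:; next res becomes -38; next at i=4:; next res becomes -77; next at i=5:; next res becomes -116; next at i=6:; next res becomes -155; next val becomes 0; next at i=0:; next val becomes 0; next at k=0:; next val becomes 39; next at k=1:; next val becomes 78; next at k=2:; next val becomes 117; next at i=1:; next val becomes -2340; next at k=0:; next val becomes -2301; next at k=1:; next val becomes -2262; next at k=2:; next val becomes -2223; next at i=2:; next val becomes 44460; next at k=0:; next val becomes 44499; next at k=1:; next val becomes 44538; next at k=2:; next val becomes 44577; next at i=3:; next val becomes -891540; next at k=0:; next val becomes -891501; next at k=1:; next val becomes -891462; next at k=2:; next val becomes -891423; next final value -891266; agreement on -891266.
Sweeping the whole domain (162 inputs) finds no disagreement.
verdict: equivalent


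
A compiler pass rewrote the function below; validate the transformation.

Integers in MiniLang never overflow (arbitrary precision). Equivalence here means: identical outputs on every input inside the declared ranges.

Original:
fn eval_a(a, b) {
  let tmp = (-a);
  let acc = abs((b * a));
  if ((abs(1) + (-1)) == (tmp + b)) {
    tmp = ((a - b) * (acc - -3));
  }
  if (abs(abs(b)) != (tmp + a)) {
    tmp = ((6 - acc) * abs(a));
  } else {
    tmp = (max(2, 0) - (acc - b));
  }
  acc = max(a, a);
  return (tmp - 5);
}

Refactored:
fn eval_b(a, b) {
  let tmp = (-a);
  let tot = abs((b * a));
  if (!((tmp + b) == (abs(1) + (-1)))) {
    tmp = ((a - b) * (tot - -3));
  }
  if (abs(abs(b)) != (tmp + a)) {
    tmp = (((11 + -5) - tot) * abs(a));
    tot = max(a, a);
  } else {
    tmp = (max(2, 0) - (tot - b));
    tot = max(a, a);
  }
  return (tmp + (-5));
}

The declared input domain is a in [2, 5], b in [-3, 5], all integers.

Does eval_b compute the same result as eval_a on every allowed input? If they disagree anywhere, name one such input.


The rewrite breaks on a=2, b=0, where the results are -3 and 7.
eval_a: tmp = -2; acc = 0; ((abs(1) + (-1)) == (tmp + b)) -> false; (abs(abs(b)) != (tmp + a)) -> false; tmp = 2; acc = 2; return -3
eval_b: tmp = -2; tot = 0; (!((tmp + b) == (abs(1) + (-1)))) -> true; tmp = 6; (abs(abs(b)) != (tmp + a)) -> true; tmp = 12; tot = 2; return 7
verdict: not equivalent; witness: a=2, b=0


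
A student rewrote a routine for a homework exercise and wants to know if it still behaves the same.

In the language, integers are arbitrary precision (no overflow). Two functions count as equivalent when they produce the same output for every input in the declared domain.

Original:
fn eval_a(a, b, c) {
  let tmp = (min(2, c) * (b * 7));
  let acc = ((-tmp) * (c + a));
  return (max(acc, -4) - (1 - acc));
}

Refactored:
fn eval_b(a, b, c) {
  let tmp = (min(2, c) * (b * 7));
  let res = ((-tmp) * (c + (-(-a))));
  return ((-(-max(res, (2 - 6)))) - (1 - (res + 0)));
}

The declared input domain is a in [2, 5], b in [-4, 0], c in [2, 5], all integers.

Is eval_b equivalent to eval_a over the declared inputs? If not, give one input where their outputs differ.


The two are interchangeable: local variable names differ, constant usage differs, arithmetic usage differs, and every declared input agrees.
Tracing a=3, b=0, c=4: eval_a: tmp=0, then acc=0, then returns -1 | eval_b: tmp=0, then res=0, then returns -1 — matching result -1.
Checked all 80 inputs in the declared domain: the outputs agree on every one.
verdict: equivalent


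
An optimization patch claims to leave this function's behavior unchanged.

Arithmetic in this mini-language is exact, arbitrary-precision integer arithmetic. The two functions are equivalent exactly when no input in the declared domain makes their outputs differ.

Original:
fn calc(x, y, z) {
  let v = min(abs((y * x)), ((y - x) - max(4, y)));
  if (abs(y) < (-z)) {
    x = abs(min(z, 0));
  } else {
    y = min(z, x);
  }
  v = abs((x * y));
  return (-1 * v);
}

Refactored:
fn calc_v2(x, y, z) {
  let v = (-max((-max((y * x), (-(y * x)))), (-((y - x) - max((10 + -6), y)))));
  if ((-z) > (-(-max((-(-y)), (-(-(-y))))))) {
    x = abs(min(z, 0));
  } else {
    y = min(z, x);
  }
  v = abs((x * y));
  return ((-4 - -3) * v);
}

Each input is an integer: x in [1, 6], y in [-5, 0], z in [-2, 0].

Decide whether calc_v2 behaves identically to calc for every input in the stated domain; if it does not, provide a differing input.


Behavior is preserved: although min/max/abs usage differs, plus constant usage differs, plus arithmetic usage differs, plus comparison usage differs, the outputs never diverge.
As a probe, take x=6, y=-3, z=-2: calc runs v=-13, then (abs(y) < (-z)) is false, then y=-2, then v=12, then returns -12; calc_v2 runs v=-13, then ((-z) > (-(-max((-(-y)), (-(-(-y))))))) is false, then y=-2, then v=12, then returns -12; both end at -12.
Every one of the 108 inputs gives matching results.
verdict: equivalent


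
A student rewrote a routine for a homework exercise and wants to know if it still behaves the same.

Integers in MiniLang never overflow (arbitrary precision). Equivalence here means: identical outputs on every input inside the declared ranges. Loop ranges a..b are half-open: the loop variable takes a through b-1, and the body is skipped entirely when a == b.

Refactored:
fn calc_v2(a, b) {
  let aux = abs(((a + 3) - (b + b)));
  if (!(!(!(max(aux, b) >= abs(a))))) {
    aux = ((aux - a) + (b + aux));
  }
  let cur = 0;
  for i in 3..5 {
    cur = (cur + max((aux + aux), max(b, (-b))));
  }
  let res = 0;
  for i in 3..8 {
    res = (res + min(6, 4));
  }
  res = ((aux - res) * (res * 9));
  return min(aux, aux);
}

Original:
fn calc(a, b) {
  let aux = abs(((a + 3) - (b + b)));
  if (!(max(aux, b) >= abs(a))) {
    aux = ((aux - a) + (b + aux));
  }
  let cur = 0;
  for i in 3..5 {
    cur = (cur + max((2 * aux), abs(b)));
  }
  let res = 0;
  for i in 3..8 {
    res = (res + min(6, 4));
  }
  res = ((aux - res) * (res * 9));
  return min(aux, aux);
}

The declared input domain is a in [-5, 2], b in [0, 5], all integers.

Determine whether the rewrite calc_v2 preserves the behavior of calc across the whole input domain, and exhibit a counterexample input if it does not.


Reading the diff, among the changes: constant usage differs, and min/max/abs usage differs, and boolean connective usage differs, and arithmetic usage differs.
One worked example (a=-5, b=4) — calc: aux := 10 | (!(max(aux, b) >= abs(a))): false | cur := 0 | iter i=3: | cur := 20 | iter i=4: | cur := 40 | res := 0 | iter i=3: | res := 4 | iter i=4: | res := 8 | iter i=5: | res := 12 | iter i=6: | res := 16 | iter i=7: | res := 20 | res := -1800 | result 10; calc_v2: aux := 10 | (!(!(!(max(aux, b) >= abs(a))))): false | cur := 0 | iter i=3: | cur := 20 | iter i=4: | cur := 40 | res := 0 | iter i=3: | res := 4 | iter i=4: | res := 8 | iter i=5: | res := 12 | iter i=6: | res := 16 | iter i=7: | res := 20 | res := -1800 | result 10; agreement on 10.
Checked all 48 inputs in the declared domain: the outputs agree on every one.
verdict: equivalent


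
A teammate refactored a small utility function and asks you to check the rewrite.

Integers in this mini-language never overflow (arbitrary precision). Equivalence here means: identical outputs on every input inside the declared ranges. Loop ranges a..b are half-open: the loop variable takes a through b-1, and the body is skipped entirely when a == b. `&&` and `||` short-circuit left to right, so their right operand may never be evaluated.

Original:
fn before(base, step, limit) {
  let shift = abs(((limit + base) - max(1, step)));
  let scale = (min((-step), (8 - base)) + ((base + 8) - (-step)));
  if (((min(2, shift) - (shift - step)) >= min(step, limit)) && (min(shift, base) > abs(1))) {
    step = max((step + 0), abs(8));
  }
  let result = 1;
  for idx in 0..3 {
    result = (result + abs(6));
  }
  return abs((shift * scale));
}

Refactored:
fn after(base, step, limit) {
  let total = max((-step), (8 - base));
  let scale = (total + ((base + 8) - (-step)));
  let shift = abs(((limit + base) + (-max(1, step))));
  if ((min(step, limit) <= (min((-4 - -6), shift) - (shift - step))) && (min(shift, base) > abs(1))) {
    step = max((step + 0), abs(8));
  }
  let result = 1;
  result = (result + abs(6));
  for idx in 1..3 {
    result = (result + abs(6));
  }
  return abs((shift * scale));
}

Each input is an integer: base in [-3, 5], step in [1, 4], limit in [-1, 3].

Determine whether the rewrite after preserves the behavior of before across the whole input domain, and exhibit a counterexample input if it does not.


Take base=-3, step=1, limit=-1.
before: shift = 5; scale = 5; (((min(2, shift) - (shift - step)) >= min(step, limit)) && (min(shift, base) > abs(1))) -> false; result = 1; [idx=0]; result = 7; [idx=1]; result = 13; [idx=2]; result = 19; return 25
after: total = 11; scale = 17; shift = 5; ((min(step, limit) <= (min((-4 - -6), shift) - (shift - step))) && (min(shift, base) > abs(1))) -> false; result = 1; result = 7; [idx=1]; result = 13; [idx=2]; result = 19; return 85
25 and 85 differ, so these are not the same function on this domain.
verdict: not equivalent; witness: base=-3, step=1, limit=-1


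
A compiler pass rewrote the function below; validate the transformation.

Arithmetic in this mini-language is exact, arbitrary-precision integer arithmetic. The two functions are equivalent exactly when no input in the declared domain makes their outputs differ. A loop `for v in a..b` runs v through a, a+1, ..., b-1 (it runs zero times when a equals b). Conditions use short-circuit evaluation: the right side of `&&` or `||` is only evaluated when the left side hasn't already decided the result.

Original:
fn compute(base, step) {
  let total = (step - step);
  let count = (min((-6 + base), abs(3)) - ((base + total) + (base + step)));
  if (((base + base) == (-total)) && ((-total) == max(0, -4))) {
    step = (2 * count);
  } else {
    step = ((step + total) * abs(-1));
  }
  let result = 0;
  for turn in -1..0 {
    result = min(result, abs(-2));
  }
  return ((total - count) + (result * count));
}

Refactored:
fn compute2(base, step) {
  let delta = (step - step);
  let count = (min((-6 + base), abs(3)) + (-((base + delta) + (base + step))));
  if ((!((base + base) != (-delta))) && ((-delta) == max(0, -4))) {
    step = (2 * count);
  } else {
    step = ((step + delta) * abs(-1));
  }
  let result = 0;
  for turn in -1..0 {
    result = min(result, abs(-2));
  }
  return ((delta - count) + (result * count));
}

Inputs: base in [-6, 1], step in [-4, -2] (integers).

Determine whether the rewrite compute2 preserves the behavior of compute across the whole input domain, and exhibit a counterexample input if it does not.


This is a faithful refactor — boolean connective usage differs; and local variable names differ; and arithmetic usage differs; and comparison usage differs, but the computed results match everywhere.
As a probe, take base=-3, step=-4: compute runs total=0, then count=1, then (((base + base) == (-total)) && ((-total) == max(0, -4))) is false, then step=-4, then result=0, then (turn=-1), then result=0, then returns -1; compute2 runs delta=0, then count=1, then ((!((base + base) != (-delta))) && ((-delta) == max(0, -4))) is false, then step=-4, then result=0, then (turn=-1), then result=0, then returns -1; both end at -1.
Across all 24 domain points the two functions coincide.
verdict: equivalent
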